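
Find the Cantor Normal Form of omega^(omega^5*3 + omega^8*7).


omega^(omega^5*3 + omega^8*7):
In ordinal addition a term is absorbed by a following term of strictly larger exponent: 5 < 8, so omega^5*3 + omega^8*7 = omega^8*7.
omega raised to a CNF ordinal is a single CNF term: Result = omega^(omega^8*7)

omega^(omega^8*7)


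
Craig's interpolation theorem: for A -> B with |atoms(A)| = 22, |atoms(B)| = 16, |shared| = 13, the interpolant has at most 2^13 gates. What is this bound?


Shared atoms = 13
Craig interpolant size bound = 2^13
= 8192

8192


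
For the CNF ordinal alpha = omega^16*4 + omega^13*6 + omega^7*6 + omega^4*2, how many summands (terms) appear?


CNF: omega^16*4 + omega^13*6 + omega^7*6 + omega^4*2
Count the summands separated by '+':
  term 1: omega^16*4
  term 2: omega^13*6
  term 3: omega^7*6
  term 4: omega^4*2
Total terms = 4

4


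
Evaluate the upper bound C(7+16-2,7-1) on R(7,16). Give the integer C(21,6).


R(7,16) <= C(7+16-2, 7-1) = C(21, 6)
C(21, 6) = 21! / (6! * 15!)
= 54264

54264


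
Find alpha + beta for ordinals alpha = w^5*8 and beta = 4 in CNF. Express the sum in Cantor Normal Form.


Ordinal addition w^5*8 + 4:
Leading exponent of alpha (5) > leading exponent of beta (0).
Since alpha's term has higher exponent than beta's leading term,
the sum is simply alpha followed by beta.
Result = w^5*8 + 4

w^5*8 + 4


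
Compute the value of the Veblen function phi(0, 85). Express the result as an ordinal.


phi(0, 85):
phi(0, beta) = omega^beta by definition.
phi(0, 85) = omega^85

omega^85


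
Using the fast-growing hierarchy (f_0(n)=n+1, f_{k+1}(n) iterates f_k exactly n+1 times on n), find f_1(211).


f_1(211) = f_0^212(211)
f_0 adds 1 each time, applied 212 times.
f_1(211) = 211 + 212 = 423

423


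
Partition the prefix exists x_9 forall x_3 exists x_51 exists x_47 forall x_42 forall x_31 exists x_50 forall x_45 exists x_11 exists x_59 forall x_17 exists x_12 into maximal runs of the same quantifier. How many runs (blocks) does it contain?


Alternations = 8.
Blocks = alternations + 1 = 9

9


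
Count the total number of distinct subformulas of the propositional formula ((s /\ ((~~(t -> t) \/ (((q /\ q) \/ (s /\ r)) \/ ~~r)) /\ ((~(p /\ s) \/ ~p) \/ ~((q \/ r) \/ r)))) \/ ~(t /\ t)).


Formula: ((s /\ ((~~(t -> t) \/ (((q /\ q) \/ (s /\ r)) \/ ~~r)) /\ ((~(p /\ s) \/ ~p) \/ ~((q \/ r) \/ r)))) \/ ~(t /\ t))
Subformulas found:
  1. r
  2. q
  3. s
  4. t
  5. p
  6. ~p
  7. ~r
  8. ~~r
  9. (p /\ s)
  10. (t -> t)
  11. (q \/ r)
  12. (t /\ t)
  13. (q /\ q)
  14. (s /\ r)
  15. ~(t /\ t)
  16. ~(p /\ s)
  17. ~(t -> t)
  18. ~~(t -> t)
  19. ((q \/ r) \/ r)
  20. ~((q \/ r) \/ r)
  21. (~(p /\ s) \/ ~p)
  22. ((q /\ q) \/ (s /\ r))
  23. (((q /\ q) \/ (s /\ r)) \/ ~~r)
  24. ((~(p /\ s) \/ ~p) \/ ~((q \/ r) \/ r))
  25. (~~(t -> t) \/ (((q /\ q) \/ (s /\ r)) \/ ~~r))
  26. ((~~(t -> t) \/ (((q /\ q) \/ (s /\ r)) \/ ~~r)) /\ ((~(p /\ s) \/ ~p) \/ ~((q \/ r) \/ r)))
  27. (s /\ ((~~(t -> t) \/ (((q /\ q) \/ (s /\ r)) \/ ~~r)) /\ ((~(p /\ s) \/ ~p) \/ ~((q \/ r) \/ r))))
  28. ((s /\ ((~~(t -> t) \/ (((q /\ q) \/ (s /\ r)) \/ ~~r)) /\ ((~(p /\ s) \/ ~p) \/ ~((q \/ r) \/ r)))) \/ ~(t /\ t))
Total distinct subformulas = 28

28


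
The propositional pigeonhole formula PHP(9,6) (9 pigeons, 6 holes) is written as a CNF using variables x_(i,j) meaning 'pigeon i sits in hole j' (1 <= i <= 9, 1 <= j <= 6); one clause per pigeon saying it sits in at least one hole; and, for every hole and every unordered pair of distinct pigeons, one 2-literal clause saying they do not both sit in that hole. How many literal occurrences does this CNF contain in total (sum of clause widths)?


PHP(9,6): 9 pigeons, 6 holes, 9*6 = 54 variables.
- pigeon clauses: one per pigeon -> 9 clauses of width 6 -> 54 literals
- hole clauses: 6 holes * C(9,2) = 6 * 36 -> 216 clauses of width 2 -> 432 literals
Total literal occurrences = 54 + 432 = 486

486


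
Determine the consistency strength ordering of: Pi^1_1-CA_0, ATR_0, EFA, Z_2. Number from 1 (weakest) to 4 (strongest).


Ordering by consistency strength:
1. EFA
2. ATR_0
3. Pi^1_1-CA_0
4. Z_2


Pi^1_1-CA_0=3, ATR_0=2, EFA=1, Z_2=4


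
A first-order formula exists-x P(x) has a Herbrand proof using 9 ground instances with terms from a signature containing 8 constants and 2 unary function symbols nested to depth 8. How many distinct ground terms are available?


Herbrand terms by depth:
Depth 0: 8 constants
Depth 1: 16 new terms (running total: 24)
Depth 2: 32 new terms (running total: 56)
Depth 3: 64 new terms (running total: 120)
Depth 4: 128 new terms (running total: 248)
Depth 5: 256 new terms (running total: 504)
Depth 6: 512 new terms (running total: 1016)
Depth 7: 1024 new terms (running total: 2040)
Depth 8: 2048 new terms (running total: 4088)
Total distinct ground terms = 4088

4088


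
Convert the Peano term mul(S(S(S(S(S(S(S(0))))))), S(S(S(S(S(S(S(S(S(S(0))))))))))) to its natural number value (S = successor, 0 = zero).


mul(S^7(0), S^10(0)):
S^7(0) = 7
S^10(0) = 10
7 * 10 = 70

70


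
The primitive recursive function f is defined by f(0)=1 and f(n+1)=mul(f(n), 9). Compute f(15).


f(0) = 1
f(1) = mul(f(0), 9) = mul(1, 9) = 9
f(2) = mul(f(1), 9) = mul(9, 9) = 81
f(3) = mul(f(2), 9) = mul(81, 9) = 729
f(4) = mul(f(3), 9) = mul(729, 9) = 6561
f(5) = mul(f(4), 9) = mul(6561, 9) = 59049
f(6) = mul(f(5), 9) = mul(59049, 9) = 531441
f(7) = mul(f(6), 9) = mul(531441, 9) = 4782969
f(8) = mul(f(7), 9) = mul(4782969, 9) = 43046721
f(9) = mul(f(8), 9) = mul(43046721, 9) = 387420489
f(10) = mul(f(9), 9) = mul(387420489, 9) = 3486784401
f(11) = mul(f(10), 9) = mul(3486784401, 9) = 31381059609
f(12) = mul(f(11), 9) = mul(31381059609, 9) = 282429536481
f(13) = mul(f(12), 9) = mul(282429536481, 9) = 2541865828329
f(14) = mul(f(13), 9) = mul(2541865828329, 9) = 22876792454961
f(15) = mul(f(14), 9) = mul(22876792454961, 9) = 205891132094649


205891132094649


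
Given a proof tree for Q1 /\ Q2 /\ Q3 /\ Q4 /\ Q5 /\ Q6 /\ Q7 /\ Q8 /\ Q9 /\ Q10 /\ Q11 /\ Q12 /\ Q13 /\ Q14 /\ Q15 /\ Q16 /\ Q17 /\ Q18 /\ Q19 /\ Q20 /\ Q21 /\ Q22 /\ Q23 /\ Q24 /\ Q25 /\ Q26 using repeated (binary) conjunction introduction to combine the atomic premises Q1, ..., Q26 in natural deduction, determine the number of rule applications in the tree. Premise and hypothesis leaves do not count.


The target conjunction has 26 conjuncts, i.e. 25 binary /\ connectives.
Each conjunction-intro joins two pieces, so 26 atoms require 26-1 = 25 applications.
Total inference nodes = 25

25


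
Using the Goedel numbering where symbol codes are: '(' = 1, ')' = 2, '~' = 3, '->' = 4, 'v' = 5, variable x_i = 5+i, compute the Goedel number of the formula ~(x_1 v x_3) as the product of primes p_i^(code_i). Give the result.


Formula: ~(x_1 v x_3)
Symbol codes: [3, 1, 6, 5, 8, 2]
Primes: [2, 3, 5, 7, 11, 13]
p_1^3 = 2^3 = 8
p_2^1 = 3^1 = 3
p_3^6 = 5^6 = 15625
p_4^5 = 7^5 = 16807
p_5^8 = 11^8 = 214358881
p_6^2 = 13^2 = 169
Product = 228322995559283625000

228322995559283625000


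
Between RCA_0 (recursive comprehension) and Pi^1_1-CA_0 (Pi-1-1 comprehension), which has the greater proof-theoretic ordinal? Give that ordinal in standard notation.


Proof-theoretic ordinal of RCA_0 (recursive comprehension): omega^omega
Proof-theoretic ordinal of Pi^1_1-CA_0 (Pi-1-1 comprehension): psi_0(Omega_omega)
Comparing: omega^omega < psi_0(Omega_omega).
The larger ordinal is psi_0(Omega_omega) (from Pi^1_1-CA_0 (Pi-1-1 comprehension)).

psi_0(Omega_omega)


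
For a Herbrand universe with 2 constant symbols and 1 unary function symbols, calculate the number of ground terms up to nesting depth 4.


Herbrand terms by depth:
Depth 0: 2 constants
Depth 1: 2 new terms (running total: 4)
Depth 2: 2 new terms (running total: 6)
Depth 3: 2 new terms (running total: 8)
Depth 4: 2 new terms (running total: 10)
Total distinct ground terms = 10

10


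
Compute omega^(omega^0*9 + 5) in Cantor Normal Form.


omega^(omega^0*9 + 5):
omega^0 = 1, so the exponent is 9 + 5 = 14 (finite ordinal addition).
Result = omega^14, already a single CNF term.

omega^14


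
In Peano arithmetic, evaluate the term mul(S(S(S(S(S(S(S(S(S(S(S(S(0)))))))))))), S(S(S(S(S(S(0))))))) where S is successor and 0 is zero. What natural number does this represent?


mul(S^12(0), S^6(0)):
S^12(0) = 12
S^6(0) = 6
12 * 6 = 72

72


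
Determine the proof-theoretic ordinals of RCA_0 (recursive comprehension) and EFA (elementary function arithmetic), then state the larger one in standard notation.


Proof-theoretic ordinal of RCA_0 (recursive comprehension): omega^omega
Proof-theoretic ordinal of EFA (elementary function arithmetic): omega^3
Comparing: omega^3 < omega^omega.
The larger ordinal is omega^omega (from RCA_0 (recursive comprehension)).

omega^omega


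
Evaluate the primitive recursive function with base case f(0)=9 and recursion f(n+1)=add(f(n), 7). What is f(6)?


f(0) = 9
f(1) = add(f(0), 7) = add(9, 7) = 16
f(2) = add(f(1), 7) = add(16, 7) = 23
f(3) = add(f(2), 7) = add(23, 7) = 30
f(4) = add(f(3), 7) = add(30, 7) = 37
f(5) = add(f(4), 7) = add(37, 7) = 44
f(6) = add(f(5), 7) = add(44, 7) = 51


51


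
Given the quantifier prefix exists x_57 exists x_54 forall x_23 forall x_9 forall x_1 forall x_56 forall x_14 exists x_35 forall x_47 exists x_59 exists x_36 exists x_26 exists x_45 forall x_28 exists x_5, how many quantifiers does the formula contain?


Quantifier prefix has 15 quantifier symbols.
Quantifier depth = 15

15


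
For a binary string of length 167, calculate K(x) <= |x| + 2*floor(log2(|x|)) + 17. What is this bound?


floor(log2(167)) = 7
2 * 7 = 14
K(x) <= 167 + 14 + 17 = 198

198


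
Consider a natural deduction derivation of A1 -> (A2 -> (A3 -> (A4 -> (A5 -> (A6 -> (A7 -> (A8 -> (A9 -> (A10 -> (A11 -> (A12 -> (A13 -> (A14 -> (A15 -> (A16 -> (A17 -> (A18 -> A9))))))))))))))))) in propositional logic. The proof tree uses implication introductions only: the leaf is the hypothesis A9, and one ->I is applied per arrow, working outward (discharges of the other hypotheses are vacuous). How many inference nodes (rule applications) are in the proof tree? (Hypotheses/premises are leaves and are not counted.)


The formula has 18 arrows (->); its innermost consequent A9 is one of the antecedents,
so the proof starts from the hypothesis leaf A9 (not a rule application) and closes one arrow per ->I.
Building A1 -> (A2 -> (A3 -> (A4 -> (A5 -> (A6 -> (A7 -> (A8 -> (A9 -> (A10 -> (A11 -> (A12 -> (A13 -> (A14 -> (A15 -> (A16 -> (A17 -> (A18 -> A9))))))))))))))))) therefore takes 18 nested implication introductions.
Total inference nodes = 18

18


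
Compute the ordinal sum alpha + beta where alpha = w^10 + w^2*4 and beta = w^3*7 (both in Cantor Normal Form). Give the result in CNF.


Ordinal addition (w^10 + w^2*4) + w^3*7:
alpha's leading term has exponent 10 > beta's exponent 3, so it survives.
alpha's tail term has exponent 2 < beta's exponent 3, so it is absorbed by beta.
In ordinal addition, any term followed by a strictly larger-exponent term is absorbed.
Result = w^10 + w^3*7

w^10 + w^3*7


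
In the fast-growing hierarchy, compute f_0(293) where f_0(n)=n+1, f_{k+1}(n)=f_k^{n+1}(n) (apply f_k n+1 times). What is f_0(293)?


f_0(293) = 293 + 1 = 294

294


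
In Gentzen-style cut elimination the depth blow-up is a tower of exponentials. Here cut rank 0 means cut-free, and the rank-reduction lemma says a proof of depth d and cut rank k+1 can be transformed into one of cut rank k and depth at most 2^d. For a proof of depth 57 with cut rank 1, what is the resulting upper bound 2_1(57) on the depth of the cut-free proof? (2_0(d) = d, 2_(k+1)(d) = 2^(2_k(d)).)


Each rank reduction sends depth d to at most 2^d; cut rank r needs r reductions.
2_0(57) = 57
2_1(57) = 2^57 = 144115188075855872
Cut-free depth bound = 144115188075855872

144115188075855872


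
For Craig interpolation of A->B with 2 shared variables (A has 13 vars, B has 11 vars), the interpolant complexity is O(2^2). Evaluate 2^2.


Shared atoms = 2
Craig interpolant size bound = 2^2
= 4

4


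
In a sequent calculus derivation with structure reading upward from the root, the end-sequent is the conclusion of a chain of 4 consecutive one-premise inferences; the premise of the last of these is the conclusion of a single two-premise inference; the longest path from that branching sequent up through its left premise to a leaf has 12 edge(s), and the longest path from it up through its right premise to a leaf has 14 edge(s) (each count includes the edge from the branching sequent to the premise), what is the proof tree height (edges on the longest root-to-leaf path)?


Longest path through the left premise: 12 edges (measured from the branching sequent)
Longest path through the right premise: 14 edges
Height of the subtree rooted at the branching sequent: max(12, 14) = 14
The branching sequent sits 4 edges above the root (the chain of one-premise inferences), so height = 14 + 4 = 18

18


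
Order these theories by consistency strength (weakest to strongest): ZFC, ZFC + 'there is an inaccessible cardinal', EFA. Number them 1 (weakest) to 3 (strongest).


Ordering by consistency strength:
1. EFA
2. ZFC
3. ZFC + 'there is an inaccessible cardinal'


ZFC=2, ZFC + 'there is an inaccessible cardinal'=3, EFA=1


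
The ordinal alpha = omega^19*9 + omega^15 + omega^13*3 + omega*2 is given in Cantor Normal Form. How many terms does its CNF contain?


CNF: omega^19*9 + omega^15 + omega^13*3 + omega*2
Count the summands separated by '+':
  term 1: omega^19*9
  term 2: omega^15
  term 3: omega^13*3
  term 4: omega*2
Total terms = 4

4


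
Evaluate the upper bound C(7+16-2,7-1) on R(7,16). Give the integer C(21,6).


R(7,16) <= C(7+16-2, 7-1) = C(21, 6)
C(21, 6) = 21! / (6! * 15!)
= 54264

54264


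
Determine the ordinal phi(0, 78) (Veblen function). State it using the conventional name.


phi(0, 78):
phi(0, beta) = omega^beta by definition.
phi(0, 78) = omega^78

omega^78


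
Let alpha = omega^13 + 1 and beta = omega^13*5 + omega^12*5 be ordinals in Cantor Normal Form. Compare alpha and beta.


Compare term by term from highest exponent:
alpha = omega^13 + 1
beta = omega^13*5 + omega^12*5
Term 1: alpha has omega^13*1, beta has omega^13*5
Term 2: alpha has omega^0*1, beta has omega^12*5
Result: alpha < beta

alpha < beta


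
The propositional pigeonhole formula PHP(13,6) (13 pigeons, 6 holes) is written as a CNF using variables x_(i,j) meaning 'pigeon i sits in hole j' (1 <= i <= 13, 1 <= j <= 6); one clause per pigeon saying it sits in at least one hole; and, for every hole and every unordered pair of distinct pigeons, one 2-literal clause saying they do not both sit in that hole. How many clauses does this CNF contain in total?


PHP(13,6): 13 pigeons, 6 holes, 13*6 = 78 variables.
- pigeon clauses: one per pigeon -> 13 clauses
- hole clauses: 6 holes * C(13,2) = 6 * 78 -> 468 clauses
Total clauses = 13 + 468 = 481

481


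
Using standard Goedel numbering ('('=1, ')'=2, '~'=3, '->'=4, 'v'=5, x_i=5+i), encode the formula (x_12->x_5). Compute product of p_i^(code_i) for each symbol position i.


Formula: (x_12->x_5)
Symbol codes: [1, 17, 4, 10, 2]
Primes: [2, 3, 5, 7, 11]
p_1^1 = 2^1 = 2
p_2^17 = 3^17 = 129140163
p_3^4 = 5^4 = 625
p_4^10 = 7^10 = 282475249
p_5^2 = 11^2 = 121
Product = 5517433579522995033750

5517433579522995033750


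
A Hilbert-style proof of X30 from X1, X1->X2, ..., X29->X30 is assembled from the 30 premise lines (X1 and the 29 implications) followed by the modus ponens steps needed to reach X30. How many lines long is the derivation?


We have 30 premise lines: X1 and 29 implications.
Each implication is detached once by MP, giving 29 MP lines.
30 premise lines + 29 MP lines = 59 total lines.

59


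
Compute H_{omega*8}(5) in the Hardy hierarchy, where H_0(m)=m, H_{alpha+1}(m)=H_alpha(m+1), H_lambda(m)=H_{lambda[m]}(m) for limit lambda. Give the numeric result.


H_{omega*8}(5):
For the Hardy hierarchy, H_{omega*k}(n) = 2^k * n.
2^8 = 256.
256 * 5 = 1280

1280


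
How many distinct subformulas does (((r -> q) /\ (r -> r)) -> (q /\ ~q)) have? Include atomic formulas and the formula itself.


Formula: (((r -> q) /\ (r -> r)) -> (q /\ ~q))
Subformulas found:
  1. q
  2. r
  3. ~q
  4. (r -> q)
  5. (r -> r)
  6. (q /\ ~q)
  7. ((r -> q) /\ (r -> r))
  8. (((r -> q) /\ (r -> r)) -> (q /\ ~q))
Total distinct subformulas = 8

8


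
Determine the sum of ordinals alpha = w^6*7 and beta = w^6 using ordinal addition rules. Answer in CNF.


Ordinal addition w^6*7 + w^6:
Both terms have the same exponent 6.
w^e*c + w^e*d = w^e*(c+d).
Result = w^6*(7+1) = w^6*8

w^6*8


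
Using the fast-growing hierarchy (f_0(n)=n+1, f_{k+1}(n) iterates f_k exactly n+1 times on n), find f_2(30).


f_2(30) = f_1^31(30)
f_1(m) = 2m + 1.
Iterating: f_1^k(n) = 2^k*(n+1) - 1.
f_2(30) = 2^31*(30+1) - 1 = 2147483648*31 - 1 = 66571993087

66571993087


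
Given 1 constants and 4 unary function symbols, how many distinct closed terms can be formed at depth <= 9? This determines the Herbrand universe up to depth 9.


Herbrand terms by depth:
Depth 0: 1 constants
Depth 1: 4 new terms (running total: 5)
Depth 2: 16 new terms (running total: 21)
Depth 3: 64 new terms (running total: 85)
Depth 4: 256 new terms (running total: 341)
Depth 5: 1024 new terms (running total: 1365)
Depth 6: 4096 new terms (running total: 5461)
Depth 7: 16384 new terms (running total: 21845)
Depth 8: 65536 new terms (running total: 87381)
Depth 9: 262144 new terms (running total: 349525)
Total distinct ground terms = 349525

349525


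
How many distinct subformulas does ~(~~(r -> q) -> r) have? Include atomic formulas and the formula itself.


Formula: ~(~~(r -> q) -> r)
Subformulas found:
  1. q
  2. r
  3. (r -> q)
  4. ~(r -> q)
  5. ~~(r -> q)
  6. (~~(r -> q) -> r)
  7. ~(~~(r -> q) -> r)
Total distinct subformulas = 7

7


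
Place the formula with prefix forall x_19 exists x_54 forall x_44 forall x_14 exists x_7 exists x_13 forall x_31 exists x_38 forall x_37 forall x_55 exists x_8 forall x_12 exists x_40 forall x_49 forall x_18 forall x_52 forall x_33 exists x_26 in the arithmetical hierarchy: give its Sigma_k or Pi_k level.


Leading quantifier is forall, so the class is Pi.
Number of quantifier blocks = alternations + 1 = 11 + 1 = 12.
Classification: Pi_12

Pi_12


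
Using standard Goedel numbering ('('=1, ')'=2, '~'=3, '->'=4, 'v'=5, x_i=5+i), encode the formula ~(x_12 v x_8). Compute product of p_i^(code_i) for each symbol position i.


Formula: ~(x_12 v x_8)
Symbol codes: [3, 1, 17, 5, 13, 2]
Primes: [2, 3, 5, 7, 11, 13]
p_1^3 = 2^3 = 8
p_2^1 = 3^1 = 3
p_3^17 = 5^17 = 762939453125
p_4^5 = 7^5 = 16807
p_5^13 = 11^13 = 34522712143931
p_6^2 = 13^2 = 169
Product = 1795490564346591166497802734375000

1795490564346591166497802734375000


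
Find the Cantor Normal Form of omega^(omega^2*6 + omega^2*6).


omega^(omega^2*6 + omega^2*6):
Both terms of the exponent have the same exponent 2, so they merge: omega^2*6 + omega^2*6 = omega^2*(6+6) = omega^2*12.
omega raised to a CNF ordinal is a single CNF term: Result = omega^(omega^2*12)

omega^(omega^2*12)


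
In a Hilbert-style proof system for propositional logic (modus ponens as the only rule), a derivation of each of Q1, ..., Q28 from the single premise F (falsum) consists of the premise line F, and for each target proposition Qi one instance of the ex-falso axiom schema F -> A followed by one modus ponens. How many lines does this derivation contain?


Ex falso, line by line:
- 1 premise line (F)
- 28 targets, each needing 1 axiom instance (F -> Qi) + 1 MP = 2 lines: 2 * 28 = 56
Total = 1 + 56 = 57 lines.

57


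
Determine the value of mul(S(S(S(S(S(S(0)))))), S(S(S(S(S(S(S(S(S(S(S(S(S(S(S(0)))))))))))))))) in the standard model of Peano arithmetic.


mul(S^6(0), S^15(0)):
S^6(0) = 6
S^15(0) = 15
6 * 15 = 90

90


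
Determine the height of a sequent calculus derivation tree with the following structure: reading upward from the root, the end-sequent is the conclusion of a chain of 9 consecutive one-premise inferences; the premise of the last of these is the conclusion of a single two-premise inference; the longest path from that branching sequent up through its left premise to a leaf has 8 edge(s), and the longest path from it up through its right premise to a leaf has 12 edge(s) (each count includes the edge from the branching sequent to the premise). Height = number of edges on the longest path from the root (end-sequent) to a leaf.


Longest path through the left premise: 8 edges (measured from the branching sequent)
Longest path through the right premise: 12 edges
Height of the subtree rooted at the branching sequent: max(8, 12) = 12
The branching sequent sits 9 edges above the root (the chain of one-premise inferences), so height = 12 + 9 = 21

21


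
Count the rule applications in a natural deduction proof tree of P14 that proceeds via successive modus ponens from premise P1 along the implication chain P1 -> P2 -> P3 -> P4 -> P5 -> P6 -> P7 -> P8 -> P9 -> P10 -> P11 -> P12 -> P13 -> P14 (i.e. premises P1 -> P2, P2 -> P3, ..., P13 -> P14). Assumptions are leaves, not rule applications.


We have a chain: P1 -> P2 -> P3 -> P4 -> P5 -> P6 -> P7 -> P8 -> P9 -> P10 -> P11 -> P12 -> P13 -> P14.
Each modus ponens application produces the next variable.
The chain has 14 propositions, so 14-1 = 13 modus ponens steps.
Total inference nodes = 13

13


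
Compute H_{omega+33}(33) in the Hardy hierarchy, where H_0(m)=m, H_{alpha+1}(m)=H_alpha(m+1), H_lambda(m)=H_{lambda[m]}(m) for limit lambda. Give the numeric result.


H_{omega+33}(33):
Unwind the 33 successor steps: H_{omega+33}(33) = H_omega(33+33) = H_omega(66).
H_omega(m) = H_m(m) = m + m = 2m.
Result = 2 * 66 = 132

132


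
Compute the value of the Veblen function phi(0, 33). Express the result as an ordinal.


phi(0, 33):
phi(0, beta) = omega^beta by definition.
phi(0, 33) = omega^33

omega^33


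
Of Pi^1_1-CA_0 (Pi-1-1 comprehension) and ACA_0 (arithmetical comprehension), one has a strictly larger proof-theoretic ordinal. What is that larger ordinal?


Proof-theoretic ordinal of Pi^1_1-CA_0 (Pi-1-1 comprehension): psi_0(Omega_omega)
Proof-theoretic ordinal of ACA_0 (arithmetical comprehension): epsilon_0
Comparing: epsilon_0 < psi_0(Omega_omega).
The larger ordinal is psi_0(Omega_omega) (from Pi^1_1-CA_0 (Pi-1-1 comprehension)).

psi_0(Omega_omega)


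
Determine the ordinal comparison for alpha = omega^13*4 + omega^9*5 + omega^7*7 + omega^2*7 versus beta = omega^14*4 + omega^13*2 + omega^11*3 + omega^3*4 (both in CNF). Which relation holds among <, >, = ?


Compare term by term from highest exponent:
alpha = omega^13*4 + omega^9*5 + omega^7*7 + omega^2*7
beta = omega^14*4 + omega^13*2 + omega^11*3 + omega^3*4
Term 1: alpha has omega^13*4, beta has omega^14*4
Term 2: alpha has omega^9*5, beta has omega^13*2
Term 3: alpha has omega^7*7, beta has omega^11*3
Term 4: alpha has omega^2*7, beta has omega^3*4
Result: alpha < beta

alpha < beta


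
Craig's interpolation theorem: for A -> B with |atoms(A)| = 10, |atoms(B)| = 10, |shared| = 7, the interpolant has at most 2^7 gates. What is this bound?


Shared atoms = 7
Craig interpolant size bound = 2^7
= 128

128


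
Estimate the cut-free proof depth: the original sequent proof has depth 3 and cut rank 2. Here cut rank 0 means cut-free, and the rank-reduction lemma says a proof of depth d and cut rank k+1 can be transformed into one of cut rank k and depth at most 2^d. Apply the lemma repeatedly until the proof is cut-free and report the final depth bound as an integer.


Each rank reduction sends depth d to at most 2^d; cut rank r needs r reductions.
2_0(3) = 3
2_1(3) = 2^3 = 8
2_2(3) = 2^8 = 256
Cut-free depth bound = 256

256


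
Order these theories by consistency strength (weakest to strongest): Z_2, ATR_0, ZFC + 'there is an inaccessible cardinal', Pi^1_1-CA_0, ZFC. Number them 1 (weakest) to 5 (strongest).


Ordering by consistency strength:
1. ATR_0
2. Pi^1_1-CA_0
3. Z_2
4. ZFC
5. ZFC + 'there is an inaccessible cardinal'


Z_2=3, ATR_0=1, ZFC + 'there is an inaccessible cardinal'=5, Pi^1_1-CA_0=2, ZFC=4


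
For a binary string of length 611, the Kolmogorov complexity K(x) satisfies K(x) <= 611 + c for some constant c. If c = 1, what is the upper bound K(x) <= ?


K(x) <= |x| + c = 611 + 1 = 612

612


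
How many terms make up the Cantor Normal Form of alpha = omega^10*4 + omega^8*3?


CNF: omega^10*4 + omega^8*3
Count the summands separated by '+':
  term 1: omega^10*4
  term 2: omega^8*3
Total terms = 2

2


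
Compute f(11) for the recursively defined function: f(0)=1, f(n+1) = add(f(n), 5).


f(0) = 1
f(1) = add(f(0), 5) = add(1, 5) = 6
f(2) = add(f(1), 5) = add(6, 5) = 11
f(3) = add(f(2), 5) = add(11, 5) = 16
f(4) = add(f(3), 5) = add(16, 5) = 21
f(5) = add(f(4), 5) = add(21, 5) = 26
f(6) = add(f(5), 5) = add(26, 5) = 31
f(7) = add(f(6), 5) = add(31, 5) = 36
f(8) = add(f(7), 5) = add(36, 5) = 41
f(9) = add(f(8), 5) = add(41, 5) = 46
f(10) = add(f(9), 5) = add(46, 5) = 51
f(11) = add(f(10), 5) = add(51, 5) = 56


56


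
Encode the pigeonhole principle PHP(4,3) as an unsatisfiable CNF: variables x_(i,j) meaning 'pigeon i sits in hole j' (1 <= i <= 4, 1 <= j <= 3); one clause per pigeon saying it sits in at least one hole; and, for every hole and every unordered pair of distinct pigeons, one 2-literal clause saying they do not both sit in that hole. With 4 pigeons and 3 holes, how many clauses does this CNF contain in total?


PHP(4,3): 4 pigeons, 3 holes, 4*3 = 12 variables.
- pigeon clauses: one per pigeon -> 4 clauses
- hole clauses: 3 holes * C(4,2) = 3 * 6 -> 18 clauses
Total clauses = 4 + 18 = 22

22


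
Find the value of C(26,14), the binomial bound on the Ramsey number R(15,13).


R(15,13) <= C(15+13-2, 15-1) = C(26, 14)
C(26, 14) = 26! / (14! * 12!)
= 9657700

9657700


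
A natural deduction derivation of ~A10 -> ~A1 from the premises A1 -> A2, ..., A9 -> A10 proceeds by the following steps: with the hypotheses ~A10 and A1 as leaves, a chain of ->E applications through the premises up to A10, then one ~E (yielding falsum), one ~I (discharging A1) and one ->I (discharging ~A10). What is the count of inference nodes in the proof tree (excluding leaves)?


From hypothesis A1, 9 ->E steps along the 9 premises yield A10.
~E with hypothesis ~A10 gives falsum (1 node); ~I discharging A1 gives ~A1 (1 node); ->I discharging ~A10 gives the goal (1 node).
Total = 9 + 3 = 12 inference nodes.

12


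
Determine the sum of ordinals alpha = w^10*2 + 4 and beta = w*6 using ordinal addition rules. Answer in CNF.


Ordinal addition (w^10*2 + 4) + w*6:
alpha's leading term has exponent 10 > beta's exponent 1, so it survives.
alpha's tail term has exponent 0 < beta's exponent 1, so it is absorbed by beta.
In ordinal addition, any term followed by a strictly larger-exponent term is absorbed.
Result = w^10*2 + w*6

w^10*2 + w*6


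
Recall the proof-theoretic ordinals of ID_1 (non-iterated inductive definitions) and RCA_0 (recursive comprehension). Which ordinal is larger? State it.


Proof-theoretic ordinal of ID_1 (non-iterated inductive definitions): psi_0(epsilon_{Omega+1})
Proof-theoretic ordinal of RCA_0 (recursive comprehension): omega^omega
Comparing: omega^omega < psi_0(epsilon_{Omega+1}).
The larger ordinal is psi_0(epsilon_{Omega+1}) (from ID_1 (non-iterated inductive definitions)).

psi_0(epsilon_{Omega+1})


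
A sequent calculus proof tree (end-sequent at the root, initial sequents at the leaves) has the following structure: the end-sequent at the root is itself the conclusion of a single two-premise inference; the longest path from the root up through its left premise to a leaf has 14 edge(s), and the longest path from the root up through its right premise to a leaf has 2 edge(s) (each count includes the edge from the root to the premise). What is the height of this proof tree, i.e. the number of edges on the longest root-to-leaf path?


Longest path through the left premise: 14 edges (measured from the branching sequent)
Longest path through the right premise: 2 edges
Height of the subtree rooted at the branching sequent: max(14, 2) = 14
The branching sequent is the root itself.
Total height = 14

14


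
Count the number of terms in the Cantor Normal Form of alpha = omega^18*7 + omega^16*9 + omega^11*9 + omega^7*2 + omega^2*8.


CNF: omega^18*7 + omega^16*9 + omega^11*9 + omega^7*2 + omega^2*8
Count the summands separated by '+':
  term 1: omega^18*7
  term 2: omega^16*9
  term 3: omega^11*9
  term 4: omega^7*2
  term 5: omega^2*8
Total terms = 5

5


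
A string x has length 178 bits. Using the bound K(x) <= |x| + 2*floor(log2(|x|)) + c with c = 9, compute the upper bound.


floor(log2(178)) = 7
2 * 7 = 14
K(x) <= 178 + 14 + 9 = 201

201


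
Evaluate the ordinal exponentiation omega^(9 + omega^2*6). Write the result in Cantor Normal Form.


omega^(9 + omega^2*6):
In ordinal addition a term is absorbed by a following term of strictly larger exponent: 0 < 2, so 9 + omega^2*6 = omega^2*6.
omega raised to a CNF ordinal is a single CNF term: Result = omega^(omega^2*6)

omega^(omega^2*6)


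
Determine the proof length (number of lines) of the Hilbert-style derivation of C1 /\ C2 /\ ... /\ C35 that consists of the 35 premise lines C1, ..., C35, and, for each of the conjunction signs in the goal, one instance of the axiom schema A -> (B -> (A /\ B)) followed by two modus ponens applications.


Conjoining 35 premises:
- 35 premise lines
- the goal has 34 conjunction signs; each costs 1 axiom instance + 2 MP = 3 lines: 3 * 34 = 102
Total = 35 + 102 = 137 lines.

137


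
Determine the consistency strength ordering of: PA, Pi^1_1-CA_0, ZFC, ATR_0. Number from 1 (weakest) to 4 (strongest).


Ordering by consistency strength:
1. PA
2. ATR_0
3. Pi^1_1-CA_0
4. ZFC


PA=1, Pi^1_1-CA_0=3, ZFC=4, ATR_0=2


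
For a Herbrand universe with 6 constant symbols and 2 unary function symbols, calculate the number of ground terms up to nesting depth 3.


Herbrand terms by depth:
Depth 0: 6 constants
Depth 1: 12 new terms (running total: 18)
Depth 2: 24 new terms (running total: 42)
Depth 3: 48 new terms (running total: 90)
Total distinct ground terms = 90

90


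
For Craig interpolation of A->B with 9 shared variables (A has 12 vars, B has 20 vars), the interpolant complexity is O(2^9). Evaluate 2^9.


Shared atoms = 9
Craig interpolant size bound = 2^9
= 512

512


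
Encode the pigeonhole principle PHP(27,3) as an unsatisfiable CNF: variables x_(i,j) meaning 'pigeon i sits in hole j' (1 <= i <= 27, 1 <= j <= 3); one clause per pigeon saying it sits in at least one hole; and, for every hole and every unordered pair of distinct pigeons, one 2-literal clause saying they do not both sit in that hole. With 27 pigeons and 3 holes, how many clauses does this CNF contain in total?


PHP(27,3): 27 pigeons, 3 holes, 27*3 = 81 variables.
- pigeon clauses: one per pigeon -> 27 clauses
- hole clauses: 3 holes * C(27,2) = 3 * 351 -> 1053 clauses
Total clauses = 27 + 1053 = 1080

1080


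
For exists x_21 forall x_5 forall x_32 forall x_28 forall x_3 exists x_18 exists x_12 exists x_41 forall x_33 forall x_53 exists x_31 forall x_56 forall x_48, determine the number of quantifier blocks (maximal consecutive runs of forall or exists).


Alternations = 5.
Blocks = alternations + 1 = 6

6


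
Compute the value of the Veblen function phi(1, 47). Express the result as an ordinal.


phi(1, 47):
phi(1, beta) = epsilon_beta (the beta-th epsilon number).
phi(1, 47) = epsilon_47

epsilon_47


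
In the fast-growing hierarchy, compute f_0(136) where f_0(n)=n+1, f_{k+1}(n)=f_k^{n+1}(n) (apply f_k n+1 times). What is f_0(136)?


f_0(136) = 136 + 1 = 137

137


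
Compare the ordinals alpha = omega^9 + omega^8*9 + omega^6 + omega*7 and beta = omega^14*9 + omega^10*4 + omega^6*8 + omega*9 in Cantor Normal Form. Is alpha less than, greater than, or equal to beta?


Compare term by term from highest exponent:
alpha = omega^9 + omega^8*9 + omega^6 + omega*7
beta = omega^14*9 + omega^10*4 + omega^6*8 + omega*9
Term 1: alpha has omega^9*1, beta has omega^14*9
Term 2: alpha has omega^8*9, beta has omega^10*4
Term 3: alpha has omega^6*1, beta has omega^6*8
Term 4: alpha has omega^1*7, beta has omega^1*9
Result: alpha < beta

alpha < beta


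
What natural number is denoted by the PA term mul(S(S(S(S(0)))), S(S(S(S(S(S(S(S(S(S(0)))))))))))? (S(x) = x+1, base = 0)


mul(S^4(0), S^10(0)):
S^4(0) = 4
S^10(0) = 10
4 * 10 = 40

40


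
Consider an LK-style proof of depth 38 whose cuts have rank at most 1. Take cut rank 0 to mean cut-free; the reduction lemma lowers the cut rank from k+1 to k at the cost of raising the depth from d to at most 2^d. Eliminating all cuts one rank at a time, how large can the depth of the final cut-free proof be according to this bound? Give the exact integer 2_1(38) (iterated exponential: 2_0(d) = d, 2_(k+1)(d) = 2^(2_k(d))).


Each rank reduction sends depth d to at most 2^d; cut rank r needs r reductions.
2_0(38) = 38
2_1(38) = 2^38 = 274877906944
Cut-free depth bound = 274877906944

274877906944


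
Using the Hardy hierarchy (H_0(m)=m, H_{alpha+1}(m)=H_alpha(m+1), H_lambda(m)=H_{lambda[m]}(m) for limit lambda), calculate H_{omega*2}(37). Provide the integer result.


H_{omega*2}(37):
For the Hardy hierarchy, H_{omega*k}(n) = 2^k * n.
2^2 = 4.
4 * 37 = 148

148


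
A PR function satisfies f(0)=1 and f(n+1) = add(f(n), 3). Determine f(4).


f(0) = 1
f(1) = add(f(0), 3) = add(1, 3) = 4
f(2) = add(f(1), 3) = add(4, 3) = 7
f(3) = add(f(2), 3) = add(7, 3) = 10
f(4) = add(f(3), 3) = add(10, 3) = 13


13


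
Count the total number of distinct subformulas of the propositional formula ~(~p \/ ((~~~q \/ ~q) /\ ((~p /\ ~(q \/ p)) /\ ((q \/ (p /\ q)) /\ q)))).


Formula: ~(~p \/ ((~~~q \/ ~q) /\ ((~p /\ ~(q \/ p)) /\ ((q \/ (p /\ q)) /\ q))))
Subformulas found:
  1. q
  2. p
  3. ~p
  4. ~q
  5. ~~q
  6. ~~~q
  7. (q \/ p)
  8. (p /\ q)
  9. ~(q \/ p)
  10. (~~~q \/ ~q)
  11. (q \/ (p /\ q))
  12. (~p /\ ~(q \/ p))
  13. ((q \/ (p /\ q)) /\ q)
  14. ((~p /\ ~(q \/ p)) /\ ((q \/ (p /\ q)) /\ q))
  15. ((~~~q \/ ~q) /\ ((~p /\ ~(q \/ p)) /\ ((q \/ (p /\ q)) /\ q)))
  16. (~p \/ ((~~~q \/ ~q) /\ ((~p /\ ~(q \/ p)) /\ ((q \/ (p /\ q)) /\ q))))
  17. ~(~p \/ ((~~~q \/ ~q) /\ ((~p /\ ~(q \/ p)) /\ ((q \/ (p /\ q)) /\ q))))
Total distinct subformulas = 17

17


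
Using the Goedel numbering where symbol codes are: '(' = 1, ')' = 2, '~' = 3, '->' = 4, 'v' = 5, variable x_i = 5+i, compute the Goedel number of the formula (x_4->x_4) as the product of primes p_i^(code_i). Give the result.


Formula: (x_4->x_4)
Symbol codes: [1, 9, 4, 9, 2]
Primes: [2, 3, 5, 7, 11]
p_1^1 = 2^1 = 2
p_2^9 = 3^9 = 19683
p_3^4 = 5^4 = 625
p_4^9 = 7^9 = 40353607
p_5^2 = 11^2 = 121
Product = 120134857045376250

120134857045376250


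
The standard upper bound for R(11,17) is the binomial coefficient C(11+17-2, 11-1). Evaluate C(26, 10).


R(11,17) <= C(11+17-2, 11-1) = C(26, 10)
C(26, 10) = 26! / (10! * 16!)
= 5311735

5311735


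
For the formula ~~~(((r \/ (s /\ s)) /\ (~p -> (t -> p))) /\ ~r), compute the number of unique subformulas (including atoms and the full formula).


Formula: ~~~(((r \/ (s /\ s)) /\ (~p -> (t -> p))) /\ ~r)
Subformulas found:
  1. s
  2. r
  3. t
  4. p
  5. ~p
  6. ~r
  7. (s /\ s)
  8. (t -> p)
  9. (r \/ (s /\ s))
  10. (~p -> (t -> p))
  11. ((r \/ (s /\ s)) /\ (~p -> (t -> p)))
  12. (((r \/ (s /\ s)) /\ (~p -> (t -> p))) /\ ~r)
  13. ~(((r \/ (s /\ s)) /\ (~p -> (t -> p))) /\ ~r)
  14. ~~(((r \/ (s /\ s)) /\ (~p -> (t -> p))) /\ ~r)
  15. ~~~(((r \/ (s /\ s)) /\ (~p -> (t -> p))) /\ ~r)
Total distinct subformulas = 15

15


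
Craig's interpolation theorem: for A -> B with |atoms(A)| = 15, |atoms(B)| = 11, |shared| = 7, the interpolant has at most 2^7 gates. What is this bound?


Shared atoms = 7
Craig interpolant size bound = 2^7
= 128

128


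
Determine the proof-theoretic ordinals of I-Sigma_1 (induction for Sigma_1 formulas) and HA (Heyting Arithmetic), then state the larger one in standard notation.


Proof-theoretic ordinal of I-Sigma_1 (induction for Sigma_1 formulas): omega^omega
Proof-theoretic ordinal of HA (Heyting Arithmetic): epsilon_0
Comparing: omega^omega < epsilon_0.
The larger ordinal is epsilon_0 (from HA (Heyting Arithmetic)).

epsilon_0


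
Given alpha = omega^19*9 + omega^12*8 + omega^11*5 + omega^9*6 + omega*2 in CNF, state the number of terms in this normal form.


CNF: omega^19*9 + omega^12*8 + omega^11*5 + omega^9*6 + omega*2
Count the summands separated by '+':
  term 1: omega^19*9
  term 2: omega^12*8
  term 3: omega^11*5
  term 4: omega^9*6
  term 5: omega*2
Total terms = 5

5


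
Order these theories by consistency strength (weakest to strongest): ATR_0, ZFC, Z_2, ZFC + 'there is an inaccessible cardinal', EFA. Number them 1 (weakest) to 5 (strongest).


Ordering by consistency strength:
1. EFA
2. ATR_0
3. Z_2
4. ZFC
5. ZFC + 'there is an inaccessible cardinal'


ATR_0=2, ZFC=4, Z_2=3, ZFC + 'there is an inaccessible cardinal'=5, EFA=1


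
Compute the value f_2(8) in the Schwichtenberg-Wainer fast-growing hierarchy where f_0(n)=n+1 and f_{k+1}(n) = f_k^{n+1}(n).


f_2(8) = f_1^9(8)
f_1(m) = 2m + 1.
Iterating: f_1^k(n) = 2^k*(n+1) - 1.
f_2(8) = 2^9*(8+1) - 1 = 512*9 - 1 = 4607

4607


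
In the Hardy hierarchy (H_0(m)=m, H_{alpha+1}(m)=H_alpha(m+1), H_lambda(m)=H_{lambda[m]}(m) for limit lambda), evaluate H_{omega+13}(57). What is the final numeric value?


H_{omega+13}(57):
Unwind the 13 successor steps: H_{omega+13}(57) = H_omega(57+13) = H_omega(70).
H_omega(m) = H_m(m) = m + m = 2m.
Result = 2 * 70 = 140

140


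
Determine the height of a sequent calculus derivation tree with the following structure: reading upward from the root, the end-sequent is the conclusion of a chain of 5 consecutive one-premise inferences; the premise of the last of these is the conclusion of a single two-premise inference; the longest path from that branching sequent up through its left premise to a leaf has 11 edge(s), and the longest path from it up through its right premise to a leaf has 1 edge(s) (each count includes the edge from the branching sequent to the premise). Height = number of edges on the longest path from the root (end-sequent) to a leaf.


Longest path through the left premise: 11 edges (measured from the branching sequent)
Longest path through the right premise: 1 edges
Height of the subtree rooted at the branching sequent: max(11, 1) = 11
The branching sequent sits 5 edges above the root (the chain of one-premise inferences), so height = 11 + 5 = 16

16


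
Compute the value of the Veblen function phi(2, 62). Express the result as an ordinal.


phi(2, 62):
phi(2, beta) = zeta_beta (the beta-th zeta number, fixed point of epsilon).
phi(2, 62) = zeta_62

zeta_62


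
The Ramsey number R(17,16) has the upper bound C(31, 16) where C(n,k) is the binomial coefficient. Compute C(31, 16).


R(17,16) <= C(17+16-2, 17-1) = C(31, 16)
C(31, 16) = 31! / (16! * 15!)
= 300540195

300540195


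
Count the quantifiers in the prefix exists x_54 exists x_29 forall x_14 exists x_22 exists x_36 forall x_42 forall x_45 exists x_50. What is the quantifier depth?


Quantifier prefix has 8 quantifier symbols.
Quantifier depth = 8

8


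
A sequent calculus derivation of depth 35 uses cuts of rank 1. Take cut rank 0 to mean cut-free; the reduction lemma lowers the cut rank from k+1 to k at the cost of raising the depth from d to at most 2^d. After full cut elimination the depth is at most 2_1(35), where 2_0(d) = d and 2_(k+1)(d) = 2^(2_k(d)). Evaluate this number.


Each rank reduction sends depth d to at most 2^d; cut rank r needs r reductions.
2_0(35) = 35
2_1(35) = 2^35 = 34359738368
Cut-free depth bound = 34359738368

34359738368
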